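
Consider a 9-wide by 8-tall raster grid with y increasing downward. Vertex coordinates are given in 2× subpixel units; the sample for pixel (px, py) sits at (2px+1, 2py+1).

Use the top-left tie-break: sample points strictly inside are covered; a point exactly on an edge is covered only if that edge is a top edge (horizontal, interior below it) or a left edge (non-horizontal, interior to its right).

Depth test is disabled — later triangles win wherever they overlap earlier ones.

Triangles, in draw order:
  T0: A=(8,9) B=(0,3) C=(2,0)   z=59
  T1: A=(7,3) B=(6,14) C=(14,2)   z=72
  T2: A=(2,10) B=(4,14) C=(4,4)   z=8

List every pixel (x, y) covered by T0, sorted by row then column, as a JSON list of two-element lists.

T0:
  2·area = 36
  edge (8, 9)→(0, 3): d=(-8,-6) top-left  bias=+0
  edge (0, 3)→(2, 0): d=(2,-3) top-left  bias=+0
  edge (2, 0)→(8, 9): d=(6,9) right/bottom  bias=-1
    (0,1)@(1, 3): e=[6,3,27] → █
    (1,1)@(3, 3): e=[18,9,9] → █
    (2,1)@(5, 3): e=[30,15,-9] → ·
    (0,2)@(1, 5): e=[-10,7,39] → ·
    (1,2)@(3, 5): e=[2,13,21] → █
    (2,2)@(5, 5): e=[14,19,3] → █
    (3,2)@(7, 5): e=[26,25,-15] → ·
    (1,3)@(3, 7): e=[-14,17,33] → ·
    (2,3)@(5, 7): e=[-2,23,15] → ·
  covered (4 px):
    · · · · · · · · ·
    █ █ · · · · · · ·
    · █ █ · · · · · ·
    · · · · · · · · ·
    · · · · · · · · ·
    · · · · · · · · ·
    · · · · · · · · ·
    · · · · · · · · ·
T1:
  2·area = 76  (B↔C swapped to make it positive)
  edge (7, 3)→(14, 2): d=(7,-1) top-left  bias=+0
  edge (14, 2)→(6, 14): d=(-8,12) right/bottom  bias=-1
  edge (6, 14)→(7, 3): d=(1,-11) top-left  bias=+0
    (3,1)@(7, 3): e=[0,76,0] → █  [on edge]
    (4,1)@(9, 3): e=[2,52,22] → █
    (5,1)@(11, 3): e=[4,28,44] → █
    (6,1)@(13, 3): e=[6,4,66] → █
    (7,1)@(15, 3): e=[8,-20,88] → ·
    (3,2)@(7, 5): e=[14,60,2] → █
    (6,2)@(13, 5): e=[20,-12,68] → ·
    (3,3)@(7, 7): e=[28,44,4] → █
    (5,3)@(11, 7): e=[32,-4,48] → ·
    (3,4)@(7, 9): e=[42,28,6] → █
    (5,4)@(11, 9): e=[46,-20,50] → ·
    (3,5)@(7, 11): e=[56,12,8] → █
  covered (12 px):
    · · · · · · · · ·
    · · · █ █ █ █ · ·
    · · · █ █ █ · · ·
    · · · █ █ · · · ·
    · · · █ █ · · · ·
    · · · █ · · · · ·
    · · · · · · · · ·
    · · · · · · · · ·
T2:
  2·area = 20  (B↔C swapped to make it positive)
  edge (2, 10)→(4, 4): d=(2,-6) top-left  bias=+0
  edge (4, 4)→(4, 14): d=(0,10) right/bottom  bias=-1
  edge (4, 14)→(2, 10): d=(-2,-4) top-left  bias=+0
    (2,0)@(5, 1): e=[0,-10,30] → ·  [on edge]
    (1,3)@(3, 7): e=[0,10,10] → █  [on edge]
    (2,3)@(5, 7): e=[12,-10,18] → ·
    (1,4)@(3, 9): e=[4,10,6] → █
    (2,4)@(5, 9): e=[16,-10,14] → ·
    (1,5)@(3, 11): e=[8,10,2] → █
    (2,5)@(5, 11): e=[20,-10,10] → ·
    (0,6)@(1, 13): e=[0,30,-10] → ·  [on edge]
    (1,6)@(3, 13): e=[12,10,-2] → ·
  covered (3 px):
    · · · · · · · · ·
    · · · · · · · · ·
    · · · · · · · · ·
    · █ · · · · · · ·
    · █ · · · · · · ·
    · █ · · · · · · ·
    · · · · · · · · ·
    · · · · · · · · ·

Final: [[0,1],[1,1],[1,2],[2,2]]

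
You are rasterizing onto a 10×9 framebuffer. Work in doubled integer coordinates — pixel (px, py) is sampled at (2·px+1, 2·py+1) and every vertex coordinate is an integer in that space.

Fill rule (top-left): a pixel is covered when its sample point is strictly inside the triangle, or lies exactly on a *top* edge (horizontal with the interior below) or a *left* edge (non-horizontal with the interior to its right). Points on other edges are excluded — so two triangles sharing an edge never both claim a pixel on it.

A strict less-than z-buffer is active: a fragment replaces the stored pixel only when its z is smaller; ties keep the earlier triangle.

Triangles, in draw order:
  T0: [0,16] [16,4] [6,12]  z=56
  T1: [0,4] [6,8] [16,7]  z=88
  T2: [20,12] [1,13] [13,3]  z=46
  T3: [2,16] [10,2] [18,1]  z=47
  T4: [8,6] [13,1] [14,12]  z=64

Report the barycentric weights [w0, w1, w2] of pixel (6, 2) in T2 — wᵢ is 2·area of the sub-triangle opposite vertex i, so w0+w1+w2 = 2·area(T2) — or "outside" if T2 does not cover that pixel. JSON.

T0:
  2·area = 8
  edge (0, 16)→(16, 4): d=(16,-12) top-left  bias=+0
  edge (16, 4)→(6, 12): d=(-10,8) right/bottom  bias=-1
  edge (6, 12)→(0, 16): d=(-6,4) right/bottom  bias=-1
    (3,5)@(7, 11): e=[4,2,2] → #
    (4,5)@(9, 11): e=[28,-14,-6] → ·
    (3,6)@(7, 13): e=[36,-18,-10] → ·
  covered (1 px):
    · · · · · · · · · ·
    · · · · · · · · · ·
    · · · · · · · · · ·
    · · · · · · · · · ·
    · · · · · · · · · ·
    · · · # · · · · · ·
    · · · · · · · · · ·
    · · · · · · · · · ·
    · · · · · · · · · ·
T1:
  2·area = 46  (B↔C swapped to make it positive)
  edge (0, 4)→(16, 7): d=(16,3) right/bottom  bias=-1
  edge (16, 7)→(6, 8): d=(-10,1) right/bottom  bias=-1
  edge (6, 8)→(0, 4): d=(-6,-4) top-left  bias=+0
    (1,2)@(3, 5): e=[7,33,6] → #
    (2,2)@(5, 5): e=[1,31,14] → #
    (3,2)@(7, 5): e=[-5,29,22] → ·
    (1,3)@(3, 7): e=[39,13,-6] → ·
    (2,3)@(5, 7): e=[33,11,2] → #
    (3,3)@(7, 7): e=[27,9,10] → #
    (4,3)@(9, 7): e=[21,7,18] → #
    (5,3)@(11, 7): e=[15,5,26] → #
    (6,3)@(13, 7): e=[9,3,34] → #
    (7,3)@(15, 7): e=[3,1,42] → #
    (8,3)@(17, 7): e=[-3,-1,50] → ·
    (2,4)@(5, 9): e=[65,-9,-10] → ·
  covered (8 px):
    · · · · · · · · · ·
    · · · · · · · · · ·
    · # # · · · · · · ·
    · · # # # # # # · ·
    · · · · · · · · · ·
    · · · · · · · · · ·
    · · · · · · · · · ·
    · · · · · · · · · ·
    · · · · · · · · · ·
T2:
  2·area = 178
  edge (20, 12)→(1, 13): d=(-19,1) right/bottom  bias=-1
  edge (1, 13)→(13, 3): d=(12,-10) top-left  bias=+0
  edge (13, 3)→(20, 12): d=(7,9) right/bottom  bias=-1
    (6,1)@(13, 3): e=[178,0,0] → ·  [on edge]
    (5,2)@(11, 5): e=[142,4,32] → #
    (6,2)@(13, 5): e=[140,24,14] → #
    (7,2)@(15, 5): e=[138,44,-4] → ·
    (4,3)@(9, 7): e=[106,8,64] → #
    (7,3)@(15, 7): e=[100,68,10] → #
    (8,3)@(17, 7): e=[98,88,-8] → ·
    (3,4)@(7, 9): e=[70,12,96] → #
    (8,4)@(17, 9): e=[60,112,6] → #
    (9,4)@(19, 9): e=[58,132,-12] → ·
    (2,5)@(5, 11): e=[34,16,128] → #
    (9,5)@(19, 11): e=[20,156,2] → #
    (0,6)@(1, 13): e=[0,0,178] → ·  [on edge]
  covered (20 px):
    · · · · · · · · · ·
    · · · · · · · · · ·
    · · · · · # # · · ·
    · · · · # # # # · ·
    · · · # # # # # # ·
    · · # # # # # # # #
    · · · · · · · · · ·
    · · · · · · · · · ·
    · · · · · · · · · ·
T3:
  2·area = 104
  edge (2, 16)→(10, 2): d=(8,-14) top-left  bias=+0
  edge (10, 2)→(18, 1): d=(8,-1) top-left  bias=+0
  edge (18, 1)→(2, 16): d=(-16,15) right/bottom  bias=-1
    (5,1)@(11, 3): e=[22,9,73] → #
    (6,1)@(13, 3): e=[50,11,43] → #
    (7,1)@(15, 3): e=[78,13,13] → #
    (8,1)@(17, 3): e=[106,15,-17] → ·
    (4,2)@(9, 5): e=[10,23,71] → #
    (7,2)@(15, 5): e=[94,29,-19] → ·
    (4,3)@(9, 7): e=[26,39,39] → #
    (6,3)@(13, 7): e=[82,43,-21] → ·
    (3,4)@(7, 9): e=[14,53,37] → #
    (5,4)@(11, 9): e=[70,57,-23] → ·
    (2,5)@(5, 11): e=[2,67,35] → #
    (4,5)@(9, 11): e=[58,71,-25] → ·
  covered (14 px):
    · · · · · · · · · ·
    · · · · · # # # · ·
    · · · · # # # · · ·
    · · · · # # · · · ·
    · · · # # · · · · ·
    · · # # · · · · · ·
    · · # · · · · · · ·
    · # · · · · · · · ·
    · · · · · · · · · ·
T4:
  2·area = 60
  edge (8, 6)→(13, 1): d=(5,-5) top-left  bias=+0
  edge (13, 1)→(14, 12): d=(1,11) right/bottom  bias=-1
  edge (14, 12)→(8, 6): d=(-6,-6) top-left  bias=+0
    (1,0)@(3, 1): e=[-50,110,0] → ·  [on edge]
    (6,0)@(13, 1): e=[0,0,60] → ·  [on edge]
    (2,1)@(5, 3): e=[-30,90,0] → ·  [on edge]
    (5,1)@(11, 3): e=[0,24,36] → #  [on edge]
    (6,1)@(13, 3): e=[10,2,48] → #
    (7,1)@(15, 3): e=[20,-20,60] → ·
    (3,2)@(7, 5): e=[-10,70,0] → ·  [on edge]
    (4,2)@(9, 5): e=[0,48,12] → #  [on edge]
    (7,2)@(15, 5): e=[30,-18,48] → ·
    (3,3)@(7, 7): e=[0,72,-12] → ·  [on edge]
    (4,3)@(9, 7): e=[10,50,0] → #  [on edge]
    (7,3)@(15, 7): e=[40,-16,36] → ·
    (2,4)@(5, 9): e=[0,96,-36] → ·  [on edge]
    (5,4)@(11, 9): e=[30,30,0] → #  [on edge]
    (1,5)@(3, 11): e=[0,120,-60] → ·  [on edge]
    (6,5)@(13, 11): e=[50,10,0] → #  [on edge]
    (0,6)@(1, 13): e=[0,144,-84] → ·  [on edge]
    (7,6)@(15, 13): e=[70,-10,0] → ·  [on edge]
    (8,7)@(17, 15): e=[90,-30,0] → ·  [on edge]
    (9,8)@(19, 17): e=[110,-50,0] → ·  [on edge]
  covered (11 px):
    · · · · · · · · · ·
    · · · · · # # · · ·
    · · · · # # # · · ·
    · · · · # # # · · ·
    · · · · · # # · · ·
    · · · · · · # · · ·
    · · · · · · · · · ·
    · · · · · · · · · ·
    · · · · · · · · · ·

Final: [24,14,140]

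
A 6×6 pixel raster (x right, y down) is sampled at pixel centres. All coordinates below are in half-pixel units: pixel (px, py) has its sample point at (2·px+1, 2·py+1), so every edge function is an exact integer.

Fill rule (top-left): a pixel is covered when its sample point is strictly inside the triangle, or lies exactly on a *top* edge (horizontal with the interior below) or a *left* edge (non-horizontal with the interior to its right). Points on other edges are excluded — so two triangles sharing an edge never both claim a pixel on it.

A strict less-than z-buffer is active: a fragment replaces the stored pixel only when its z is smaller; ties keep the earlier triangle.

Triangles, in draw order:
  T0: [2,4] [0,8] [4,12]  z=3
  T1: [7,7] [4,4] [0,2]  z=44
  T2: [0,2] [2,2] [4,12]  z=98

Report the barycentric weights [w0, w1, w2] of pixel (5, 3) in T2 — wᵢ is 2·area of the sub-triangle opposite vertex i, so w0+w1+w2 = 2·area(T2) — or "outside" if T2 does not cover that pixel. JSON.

T0:
  2·area = 24  (B↔C swapped to make it positive)
  edge (2, 4)→(4, 12): d=(2,8) right/bottom  bias=-1
  edge (4, 12)→(0, 8): d=(-4,-4) top-left  bias=+0
  edge (0, 8)→(2, 4): d=(2,-4) top-left  bias=+0
    (0,3)@(1, 7): e=[14,8,2] → █
    (1,3)@(3, 7): e=[-2,16,10] → ·
    (0,4)@(1, 9): e=[18,0,6] → █  [on edge]
    (1,4)@(3, 9): e=[2,8,14] → █
    (2,4)@(5, 9): e=[-14,16,22] → ·
    (0,5)@(1, 11): e=[22,-8,10] → ·
    (1,5)@(3, 11): e=[6,0,18] → █  [on edge]
    (2,5)@(5, 11): e=[-10,8,26] → ·
  covered (4 px):
    · · · · · ·
    · · · · · ·
    · · · · · ·
    █ · · · · ·
    █ █ · · · ·
    · █ · · · ·
T1:
  2·area = 6  (B↔C swapped to make it positive)
  edge (7, 7)→(0, 2): d=(-7,-5) top-left  bias=+0
  edge (0, 2)→(4, 4): d=(4,2) right/bottom  bias=-1
  edge (4, 4)→(7, 7): d=(3,3) right/bottom  bias=-1
    (0,0)@(1, 1): e=[12,-6,0] → ·  [on edge]
    (1,1)@(3, 3): e=[8,-2,0] → ·  [on edge]
    (2,2)@(5, 5): e=[4,2,0] → ·  [on edge]
    (3,3)@(7, 7): e=[0,6,0] → ·  [on edge]
    (4,4)@(9, 9): e=[-4,10,0] → ·  [on edge]
    (5,5)@(11, 11): e=[-8,14,0] → ·  [on edge]
  covered (0 px):
    · · · · · ·
    · · · · · ·
    · · · · · ·
    · · · · · ·
    · · · · · ·
    · · · · · ·
T2:
  2·area = 20
  edge (0, 2)→(2, 2): d=(2,0) top-left  bias=+0
  edge (2, 2)→(4, 12): d=(2,10) right/bottom  bias=-1
  edge (4, 12)→(0, 2): d=(-4,-10) top-left  bias=+0
    (0,1)@(1, 3): e=[2,12,6] → █
    (1,1)@(3, 3): e=[2,-8,26] → ·
    (0,2)@(1, 5): e=[6,16,-2] → ·
    (1,3)@(3, 7): e=[10,0,10] → ·  [on edge]
    (1,4)@(3, 9): e=[14,4,2] → █
    (2,4)@(5, 9): e=[14,-16,22] → ·
    (1,5)@(3, 11): e=[18,8,-6] → ·
  covered (2 px):
    · · · · · ·
    █ · · · · ·
    · · · · · ·
    · · · · · ·
    · █ · · · ·
    · · · · · ·

Final: "outside"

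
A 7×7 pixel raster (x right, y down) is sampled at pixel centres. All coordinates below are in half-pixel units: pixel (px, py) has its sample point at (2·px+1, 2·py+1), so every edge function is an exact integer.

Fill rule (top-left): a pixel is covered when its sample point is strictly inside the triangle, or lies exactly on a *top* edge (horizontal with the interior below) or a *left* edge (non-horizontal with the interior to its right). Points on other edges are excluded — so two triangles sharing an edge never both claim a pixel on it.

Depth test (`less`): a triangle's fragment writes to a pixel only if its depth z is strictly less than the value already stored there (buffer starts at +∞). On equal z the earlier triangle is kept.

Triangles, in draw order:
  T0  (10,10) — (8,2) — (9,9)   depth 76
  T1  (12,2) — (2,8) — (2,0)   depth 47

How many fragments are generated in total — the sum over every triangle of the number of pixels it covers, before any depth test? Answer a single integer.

T0:
  2·area = 6  (B↔C swapped to make it positive)
  edge (10, 10)→(9, 9): d=(-1,-1) top-left  bias=+0
  edge (9, 9)→(8, 2): d=(-1,-7) top-left  bias=+0
  edge (8, 2)→(10, 10): d=(2,8) right/bottom  bias=-1
    (0,0)@(1, 1): e=[0,-48,54] → ·  [on edge]
    (1,1)@(3, 3): e=[0,-36,42] → ·  [on edge]
    (2,2)@(5, 5): e=[0,-24,30] → ·  [on edge]
    (3,3)@(7, 7): e=[0,-12,18] → ·  [on edge]
    (4,3)@(9, 7): e=[2,2,2] → #
    (5,3)@(11, 7): e=[4,16,-14] → ·
    (4,4)@(9, 9): e=[0,0,6] → #  [on edge]
    (5,4)@(11, 9): e=[2,14,-10] → ·
    (4,5)@(9, 11): e=[-2,-2,10] → ·
    (5,5)@(11, 11): e=[0,12,-6] → ·  [on edge]
    (6,6)@(13, 13): e=[0,24,-18] → ·  [on edge]
  covered (2 px):
    · · · · · · ·
    · · · · · · ·
    · · · · · · ·
    · · · · # · ·
    · · · · # · ·
    · · · · · · ·
    · · · · · · ·
T1:
  2·area = 80
  edge (12, 2)→(2, 8): d=(-10,6) right/bottom  bias=-1
  edge (2, 8)→(2, 0): d=(0,-8) top-left  bias=+0
  edge (2, 0)→(12, 2): d=(10,2) right/bottom  bias=-1
    (1,0)@(3, 1): e=[64,8,8] → #
    (2,0)@(5, 1): e=[52,24,4] → #
    (3,0)@(7, 1): e=[40,40,0] → ·  [on edge]
    (1,1)@(3, 3): e=[44,8,28] → #
    (3,1)@(7, 3): e=[20,40,20] → #
    (4,1)@(9, 3): e=[8,56,16] → #
    (5,1)@(11, 3): e=[-4,72,12] → ·
    (1,2)@(3, 5): e=[24,8,48] → #
    (3,2)@(7, 5): e=[0,40,40] → ·  [on edge]
    (4,2)@(9, 5): e=[-12,56,36] → ·
    (1,3)@(3, 7): e=[4,8,68] → #
    (2,3)@(5, 7): e=[-8,24,64] → ·
  covered (9 px):
    · # # · · · ·
    · # # # # · ·
    · # # · · · ·
    · # · · · · ·
    · · · · · · ·
    · · · · · · ·
    · · · · · · ·

Final: 11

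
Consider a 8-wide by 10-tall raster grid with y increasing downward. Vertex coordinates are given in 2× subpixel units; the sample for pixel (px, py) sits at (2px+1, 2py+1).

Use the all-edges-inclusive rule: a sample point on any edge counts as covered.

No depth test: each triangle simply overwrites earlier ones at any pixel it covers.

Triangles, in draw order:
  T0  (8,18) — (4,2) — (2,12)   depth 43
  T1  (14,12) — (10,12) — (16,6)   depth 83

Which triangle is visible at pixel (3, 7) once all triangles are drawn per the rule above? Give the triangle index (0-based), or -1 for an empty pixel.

T0:
  2·area = 72  (B↔C swapped to make it positive)
  edge (8, 18)→(2, 12): d=(-6,-6) inclusive
  edge (2, 12)→(4, 2): d=(2,-10) inclusive
  edge (4, 2)→(8, 18): d=(4,16) inclusive
    (1,3)@(3, 7): e=[36,0,36] → X  [on edge]
    (2,3)@(5, 7): e=[48,20,4] → X
    (3,3)@(7, 7): e=[60,40,-28] → .
    (1,4)@(3, 9): e=[24,4,44] → X
    (3,4)@(7, 9): e=[48,44,-20] → .
    (0,5)@(1, 11): e=[0,-12,84] → .  [on edge]
    (1,5)@(3, 11): e=[12,8,52] → X
    (3,5)@(7, 11): e=[36,48,-12] → .
    (1,6)@(3, 13): e=[0,12,60] → X  [on edge]
    (3,6)@(7, 13): e=[24,52,-4] → .
    (1,7)@(3, 15): e=[-12,16,68] → .
    (2,7)@(5, 15): e=[0,36,36] → X  [on edge]
    (0,8)@(1, 17): e=[-36,0,108] → .  [on edge]
    (3,8)@(7, 17): e=[0,60,12] → X  [on edge]
    (4,9)@(9, 19): e=[0,84,-12] → .  [on edge]
  covered (11 px):
    . . . . . . . .
    . . . . . . . .
    . . . . . . . .
    . X X . . . . .
    . X X . . . . .
    . X X . . . . .
    . X X . . . . .
    . . X X . . . .
    . . . X . . . .
    . . . . . . . .
T1:
  2·area = 24
  edge (14, 12)→(10, 12): d=(-4,0) inclusive
  edge (10, 12)→(16, 6): d=(6,-6) inclusive
  edge (16, 6)→(14, 12): d=(-2,6) inclusive
    (7,3)@(15, 7): e=[20,0,4] → X  [on edge]
    (6,4)@(13, 9): e=[12,0,12] → X  [on edge]
    (7,4)@(15, 9): e=[12,12,0] → X  [on edge]
    (5,5)@(11, 11): e=[4,0,20] → X  [on edge]
    (7,5)@(15, 11): e=[4,24,-4] → .
    (4,6)@(9, 13): e=[-4,0,28] → .  [on edge]
    (5,6)@(11, 13): e=[-4,12,16] → .
    (6,6)@(13, 13): e=[-4,24,4] → .
    (3,7)@(7, 15): e=[-12,0,36] → .  [on edge]
    (6,7)@(13, 15): e=[-12,36,0] → .  [on edge]
    (2,8)@(5, 17): e=[-20,0,44] → .  [on edge]
    (1,9)@(3, 19): e=[-28,0,52] → .  [on edge]
  covered (5 px):
    . . . . . . . .
    . . . . . . . .
    . . . . . . . .
    . . . . . . . X
    . . . . . . X X
    . . . . . X X .
    . . . . . . . .
    . . . . . . . .
    . . . . . . . .
    . . . . . . . .

Z-buffer (winner per pixel, '.' = empty):
  . . . . . . . .
  . . . . . . . .
  . . . . . . . .
  . 0 0 . . . . 1
  . 0 0 . . . 1 1
  . 0 0 . . 1 1 .
  . 0 0 . . . . .
  . . 0 0 . . . .
  . . . 0 . . . .
  . . . . . . . .

Answer: 0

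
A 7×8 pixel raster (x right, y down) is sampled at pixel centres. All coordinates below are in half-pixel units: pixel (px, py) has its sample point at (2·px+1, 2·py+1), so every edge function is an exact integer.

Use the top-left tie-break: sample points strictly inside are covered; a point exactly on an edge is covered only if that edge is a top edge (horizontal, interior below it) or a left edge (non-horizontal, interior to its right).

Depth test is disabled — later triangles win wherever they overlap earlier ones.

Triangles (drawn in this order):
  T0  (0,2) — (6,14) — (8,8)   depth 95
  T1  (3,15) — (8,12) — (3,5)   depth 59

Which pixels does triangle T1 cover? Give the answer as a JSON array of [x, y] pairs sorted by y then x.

T0:
  2·area = 60  (B↔C swapped to make it positive)
  edge (0, 2)→(8, 8): d=(8,6) right/bottom  bias=-1
  edge (8, 8)→(6, 14): d=(-2,6) right/bottom  bias=-1
  edge (6, 14)→(0, 2): d=(-6,-12) top-left  bias=+0
    (0,1)@(1, 3): e=[2,52,6] → █
    (1,1)@(3, 3): e=[-10,40,30] → ·
    (0,2)@(1, 5): e=[18,48,-6] → ·
    (1,2)@(3, 5): e=[6,36,18] → █
    (2,2)@(5, 5): e=[-6,24,42] → ·
    (4,2)@(9, 5): e=[-30,0,90] → ·  [on edge]
    (1,3)@(3, 7): e=[22,32,6] → █
    (2,3)@(5, 7): e=[10,20,30] → █
    (3,3)@(7, 7): e=[-2,8,54] → ·
    (1,4)@(3, 9): e=[38,28,-6] → ·
    (2,4)@(5, 9): e=[26,16,18] → █
    (3,4)@(7, 9): e=[14,4,42] → █
    (3,5)@(7, 11): e=[30,0,30] → ·  [on edge]
  covered (7 px):
    · · · · · · ·
    █ · · · · · ·
    · █ · · · · ·
    · █ █ · · · ·
    · · █ █ · · ·
    · · █ · · · ·
    · · · · · · ·
    · · · · · · ·
T1:
  2·area = 50  (B↔C swapped to make it positive)
  edge (3, 15)→(3, 5): d=(0,-10) top-left  bias=+0
  edge (3, 5)→(8, 12): d=(5,7) right/bottom  bias=-1
  edge (8, 12)→(3, 15): d=(-5,3) right/bottom  bias=-1
    (1,0)@(3, 1): e=[0,-20,70] → ·  [on edge]
    (1,1)@(3, 3): e=[0,-10,60] → ·  [on edge]
    (1,2)@(3, 5): e=[0,0,50] → ·  [on edge]
    (1,3)@(3, 7): e=[0,10,40] → █  [on edge]
    (2,3)@(5, 7): e=[20,-4,34] → ·
    (1,4)@(3, 9): e=[0,20,30] → █  [on edge]
    (2,4)@(5, 9): e=[20,6,24] → █
    (3,4)@(7, 9): e=[40,-8,18] → ·
    (6,4)@(13, 9): e=[100,-50,0] → ·  [on edge]
    (1,5)@(3, 11): e=[0,30,20] → █  [on edge]
    (3,5)@(7, 11): e=[40,2,8] → █
    (4,5)@(9, 11): e=[60,-12,2] → ·
    (1,6)@(3, 13): e=[0,40,10] → █  [on edge]
    (1,7)@(3, 15): e=[0,50,0] → ·  [on edge]
  covered (8 px):
    · · · · · · ·
    · · · · · · ·
    · · · · · · ·
    · █ · · · · ·
    · █ █ · · · ·
    · █ █ █ · · ·
    · █ █ · · · ·
    · · · · · · ·

Final: [[1,3],[1,4],[2,4],[1,5],[2,5],[3,5],[1,6],[2,6]]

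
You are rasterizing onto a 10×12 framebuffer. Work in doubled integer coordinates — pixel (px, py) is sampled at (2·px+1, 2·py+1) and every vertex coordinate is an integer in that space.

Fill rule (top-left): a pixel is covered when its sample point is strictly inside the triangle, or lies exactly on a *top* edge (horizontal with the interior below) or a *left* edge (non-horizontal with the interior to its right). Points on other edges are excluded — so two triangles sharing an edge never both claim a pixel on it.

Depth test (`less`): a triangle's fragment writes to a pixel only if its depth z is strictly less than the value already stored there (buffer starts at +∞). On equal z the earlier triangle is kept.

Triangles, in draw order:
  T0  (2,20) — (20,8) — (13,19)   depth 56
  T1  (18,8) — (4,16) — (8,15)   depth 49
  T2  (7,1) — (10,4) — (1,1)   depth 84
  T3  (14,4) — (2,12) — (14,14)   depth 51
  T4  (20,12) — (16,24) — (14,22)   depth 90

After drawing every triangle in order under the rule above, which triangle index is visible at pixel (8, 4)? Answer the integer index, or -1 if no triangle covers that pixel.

T0:
  2·area = 114
  edge (2, 20)→(20, 8): d=(18,-12) top-left  bias=+0
  edge (20, 8)→(13, 19): d=(-7,11) right/bottom  bias=-1
  edge (13, 19)→(2, 20): d=(-11,1) right/bottom  bias=-1
    (9,4)@(19, 9): e=[6,4,104] → X
    (8,5)@(17, 11): e=[18,12,84] → X
    (9,5)@(19, 11): e=[42,-10,82] → .
    (6,6)@(13, 13): e=[6,42,66] → X
    (7,6)@(15, 13): e=[30,20,64] → X
    (8,6)@(17, 13): e=[54,-2,62] → .
    (5,7)@(11, 15): e=[18,50,46] → X
    (8,7)@(17, 15): e=[90,-16,40] → .
    (3,8)@(7, 17): e=[6,80,28] → X
    (4,8)@(9, 17): e=[30,58,26] → X
    (7,8)@(15, 17): e=[102,-8,20] → .
    (2,9)@(5, 19): e=[18,88,8] → X
    (6,9)@(13, 19): e=[114,0,0] → .  [on edge]
  covered (15 px):
    . . . . . . . . . .
    . . . . . . . . . .
    . . . . . . . . . .
    . . . . . . . . . .
    . . . . . . . . . X
    . . . . . . . . X .
    . . . . . . X X . .
    . . . . . X X X . .
    . . . X X X X . . .
    . . X X X X . . . .
    . . . . . . . . . .
    . . . . . . . . . .
T1:
  2·area = 18  (B↔C swapped to make it positive)
  edge (18, 8)→(8, 15): d=(-10,7) right/bottom  bias=-1
  edge (8, 15)→(4, 16): d=(-4,1) right/bottom  bias=-1
  edge (4, 16)→(18, 8): d=(14,-8) top-left  bias=+0
    (6,5)@(13, 11): e=[5,11,2] → X
    (7,5)@(15, 11): e=[-9,9,18] → .
    (6,6)@(13, 13): e=[-15,3,30] → .
    (3,7)@(7, 15): e=[7,1,10] → X
    (4,7)@(9, 15): e=[-7,-1,26] → .
    (3,8)@(7, 17): e=[-13,-7,38] → .
  covered (2 px):
    . . . . . . . . . .
    . . . . . . . . . .
    . . . . . . . . . .
    . . . . . . . . . .
    . . . . . . . . . .
    . . . . . . X . . .
    . . . . . . . . . .
    . . . X . . . . . .
    . . . . . . . . . .
    . . . . . . . . . .
    . . . . . . . . . .
    . . . . . . . . . .
T2:
  2·area = 18
  edge (7, 1)→(10, 4): d=(3,3) right/bottom  bias=-1
  edge (10, 4)→(1, 1): d=(-9,-3) top-left  bias=+0
  edge (1, 1)→(7, 1): d=(6,0) top-left  bias=+0
    (0,0)@(1, 1): e=[18,0,0] → X  [on edge]
    (1,0)@(3, 1): e=[12,6,0] → X  [on edge]
    (2,0)@(5, 1): e=[6,12,0] → X  [on edge]
    (3,0)@(7, 1): e=[0,18,0] → .  [on edge]
    (4,0)@(9, 1): e=[-6,24,0] → .  [on edge]
    (5,0)@(11, 1): e=[-12,30,0] → .  [on edge]
    (6,0)@(13, 1): e=[-18,36,0] → .  [on edge]
    (7,0)@(15, 1): e=[-24,42,0] → .  [on edge]
    (8,0)@(17, 1): e=[-30,48,0] → .  [on edge]
    (9,0)@(19, 1): e=[-36,54,0] → .  [on edge]
    (0,1)@(1, 3): e=[24,-18,12] → .
    (1,1)@(3, 3): e=[18,-12,12] → .
    (3,1)@(7, 3): e=[6,0,12] → X  [on edge]
    (4,1)@(9, 3): e=[0,6,12] → .  [on edge]
    (5,2)@(11, 5): e=[0,-6,24] → .  [on edge]
    (6,2)@(13, 5): e=[-6,0,24] → .  [on edge]
    (6,3)@(13, 7): e=[0,-18,36] → .  [on edge]
    (9,3)@(19, 7): e=[-18,0,36] → .  [on edge]
    (7,4)@(15, 9): e=[0,-30,48] → .  [on edge]
    (8,5)@(17, 11): e=[0,-42,60] → .  [on edge]
    (9,6)@(19, 13): e=[0,-54,72] → .  [on edge]
  covered (4 px):
    X X X . . . . . . .
    . . . X . . . . . .
    . . . . . . . . . .
    . . . . . . . . . .
    . . . . . . . . . .
    . . . . . . . . . .
    . . . . . . . . . .
    . . . . . . . . . .
    . . . . . . . . . .
    . . . . . . . . . .
    . . . . . . . . . .
    . . . . . . . . . .
T3:
  2·area = 120  (B↔C swapped to make it positive)
  edge (14, 4)→(14, 14): d=(0,10) right/bottom  bias=-1
  edge (14, 14)→(2, 12): d=(-12,-2) top-left  bias=+0
  edge (2, 12)→(14, 4): d=(12,-8) top-left  bias=+0
    (6,2)@(13, 5): e=[10,106,4] → X
    (7,2)@(15, 5): e=[-10,110,20] → .
    (5,3)@(11, 7): e=[30,78,12] → X
    (7,3)@(15, 7): e=[-10,86,44] → .
    (3,4)@(7, 9): e=[70,46,4] → X
    (4,4)@(9, 9): e=[50,50,20] → X
    (7,4)@(15, 9): e=[-10,62,68] → .
    (2,5)@(5, 11): e=[90,18,12] → X
    (7,5)@(15, 11): e=[-10,38,92] → .
    (2,6)@(5, 13): e=[90,-6,36] → .
    (3,6)@(7, 13): e=[70,-2,52] → .
    (4,6)@(9, 13): e=[50,2,68] → X
  covered (15 px):
    . . . . . . . . . .
    . . . . . . . . . .
    . . . . . . X . . .
    . . . . . X X . . .
    . . . X X X X . . .
    . . X X X X X . . .
    . . . . X X X . . .
    . . . . . . . . . .
    . . . . . . . . . .
    . . . . . . . . . .
    . . . . . . . . . .
    . . . . . . . . . .
T4:
  2·area = 32
  edge (20, 12)→(16, 24): d=(-4,12) right/bottom  bias=-1
  edge (16, 24)→(14, 22): d=(-2,-2) top-left  bias=+0
  edge (14, 22)→(20, 12): d=(6,-10) top-left  bias=+0
    (0,4)@(1, 9): e=[240,0,-208] → .  [on edge]
    (1,5)@(3, 11): e=[208,0,-176] → .  [on edge]
    (2,6)@(5, 13): e=[176,0,-144] → .  [on edge]
    (3,7)@(7, 15): e=[144,0,-112] → .  [on edge]
    (9,7)@(19, 15): e=[0,24,8] → .  [on edge]
    (4,8)@(9, 17): e=[112,0,-80] → .  [on edge]
    (8,8)@(17, 17): e=[16,16,0] → X  [on edge]
    (9,8)@(19, 17): e=[-8,20,20] → .
    (5,9)@(11, 19): e=[80,0,-48] → .  [on edge]
    (8,9)@(17, 19): e=[8,12,12] → X
    (9,9)@(19, 19): e=[-16,16,32] → .
    (6,10)@(13, 21): e=[48,0,-16] → .  [on edge]
    (8,10)@(17, 21): e=[0,8,24] → .  [on edge]
    (7,11)@(15, 23): e=[16,0,16] → X  [on edge]
  covered (4 px):
    . . . . . . . . . .
    . . . . . . . . . .
    . . . . . . . . . .
    . . . . . . . . . .
    . . . . . . . . . .
    . . . . . . . . . .
    . . . . . . . . . .
    . . . . . . . . . .
    . . . . . . . . X .
    . . . . . . . . X .
    . . . . . . . X . .
    . . . . . . . X . .

Z-buffer (winner per pixel, '.' = empty):
  2 2 2 . . . . . . .
  . . . 2 . . . . . .
  . . . . . . 3 . . .
  . . . . . 3 3 . . .
  . . . 3 3 3 3 . . 0
  . . 3 3 3 3 1 . 0 .
  . . . . 3 3 3 0 . .
  . . . 1 . 0 0 0 . .
  . . . 0 0 0 0 . 4 .
  . . 0 0 0 0 . . 4 .
  . . . . . . . 4 . .
  . . . . . . . 4 . .

Final: -1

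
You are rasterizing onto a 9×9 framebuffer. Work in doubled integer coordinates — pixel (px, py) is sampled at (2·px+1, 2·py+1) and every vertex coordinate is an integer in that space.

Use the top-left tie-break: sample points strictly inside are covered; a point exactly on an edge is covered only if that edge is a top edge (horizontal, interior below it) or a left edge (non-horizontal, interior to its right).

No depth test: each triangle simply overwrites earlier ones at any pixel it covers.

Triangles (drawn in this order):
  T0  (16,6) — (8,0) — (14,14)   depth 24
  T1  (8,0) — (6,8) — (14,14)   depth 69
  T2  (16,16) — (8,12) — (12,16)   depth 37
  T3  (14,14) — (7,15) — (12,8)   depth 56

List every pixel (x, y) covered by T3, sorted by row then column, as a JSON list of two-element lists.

T0:
  2·area = 76  (B↔C swapped to make it positive)
  edge (16, 6)→(14, 14): d=(-2,8) right/bottom  bias=-1
  edge (14, 14)→(8, 0): d=(-6,-14) top-left  bias=+0
  edge (8, 0)→(16, 6): d=(8,6) right/bottom  bias=-1
    (4,0)@(9, 1): e=[66,8,2] → X
    (5,0)@(11, 1): e=[50,36,-10] → .
    (4,1)@(9, 3): e=[62,-4,18] → .
    (5,1)@(11, 3): e=[46,24,6] → X
    (6,1)@(13, 3): e=[30,52,-6] → .
    (5,2)@(11, 5): e=[42,12,22] → X
    (6,2)@(13, 5): e=[26,40,10] → X
    (7,2)@(15, 5): e=[10,68,-2] → .
    (5,3)@(11, 7): e=[38,0,38] → X  [on edge]
    (7,3)@(15, 7): e=[6,56,14] → X
    (8,3)@(17, 7): e=[-10,84,2] → .
    (5,4)@(11, 9): e=[34,-12,54] → .
  covered (10 px):
    . . . . X . . . .
    . . . . . X . . .
    . . . . . X X . .
    . . . . . X X X .
    . . . . . . X X .
    . . . . . . X . .
    . . . . . . . . .
    . . . . . . . . .
    . . . . . . . . .
T1:
  2·area = 76  (B↔C swapped to make it positive)
  edge (8, 0)→(14, 14): d=(6,14) right/bottom  bias=-1
  edge (14, 14)→(6, 8): d=(-8,-6) top-left  bias=+0
  edge (6, 8)→(8, 0): d=(2,-8) top-left  bias=+0
    (4,1)@(9, 3): e=[4,58,14] → X
    (5,1)@(11, 3): e=[-24,70,30] → .
    (3,2)@(7, 5): e=[44,30,2] → X
    (5,2)@(11, 5): e=[-12,54,34] → .
    (3,3)@(7, 7): e=[56,14,6] → X
    (5,3)@(11, 7): e=[0,38,38] → .  [on edge]
    (3,4)@(7, 9): e=[68,-2,10] → .
    (4,4)@(9, 9): e=[40,10,26] → X
    (5,4)@(11, 9): e=[12,22,42] → X
    (6,4)@(13, 9): e=[-16,34,58] → .
    (4,5)@(9, 11): e=[52,-6,30] → .
    (5,5)@(11, 11): e=[24,6,46] → X
  covered (9 px):
    . . . . . . . . .
    . . . . X . . . .
    . . . X X . . . .
    . . . X X . . . .
    . . . . X X . . .
    . . . . . X . . .
    . . . . . . X . .
    . . . . . . . . .
    . . . . . . . . .
T2:
  2·area = 16  (B↔C swapped to make it positive)
  edge (16, 16)→(12, 16): d=(-4,0) right/bottom  bias=-1
  edge (12, 16)→(8, 12): d=(-4,-4) top-left  bias=+0
  edge (8, 12)→(16, 16): d=(8,4) right/bottom  bias=-1
    (0,2)@(1, 5): e=[44,0,-28] → .  [on edge]
    (1,3)@(3, 7): e=[36,0,-20] → .  [on edge]
    (2,4)@(5, 9): e=[28,0,-12] → .  [on edge]
    (3,5)@(7, 11): e=[20,0,-4] → .  [on edge]
    (4,6)@(9, 13): e=[12,0,4] → X  [on edge]
    (5,6)@(11, 13): e=[12,8,-4] → .
    (4,7)@(9, 15): e=[4,-8,20] → .
    (5,7)@(11, 15): e=[4,0,12] → X  [on edge]
    (6,7)@(13, 15): e=[4,8,4] → X
    (7,7)@(15, 15): e=[4,16,-4] → .
    (5,8)@(11, 17): e=[-4,-8,28] → .
    (6,8)@(13, 17): e=[-4,0,20] → .  [on edge]
  covered (3 px):
    . . . . . . . . .
    . . . . . . . . .
    . . . . . . . . .
    . . . . . . . . .
    . . . . . . . . .
    . . . . . . . . .
    . . . . X . . . .
    . . . . . X X . .
    . . . . . . . . .
T3:
  2·area = 44
  edge (14, 14)→(7, 15): d=(-7,1) right/bottom  bias=-1
  edge (7, 15)→(12, 8): d=(5,-7) top-left  bias=+0
  edge (12, 8)→(14, 14): d=(2,6) right/bottom  bias=-1
    (8,0)@(17, 1): e=[88,0,-44] → .  [on edge]
    (5,2)@(11, 5): e=[66,-22,0] → .  [on edge]
    (5,5)@(11, 11): e=[24,8,12] → X
    (6,5)@(13, 11): e=[22,22,0] → .  [on edge]
    (4,6)@(9, 13): e=[12,4,28] → X
    (6,6)@(13, 13): e=[8,32,4] → X
    (7,6)@(15, 13): e=[6,46,-8] → .
    (3,7)@(7, 15): e=[0,0,44] → .  [on edge]
    (4,7)@(9, 15): e=[-2,14,32] → .
    (5,7)@(11, 15): e=[-4,28,20] → .
    (6,7)@(13, 15): e=[-6,42,8] → .
    (7,8)@(15, 17): e=[-22,66,0] → .  [on edge]
  covered (4 px):
    . . . . . . . . .
    . . . . . . . . .
    . . . . . . . . .
    . . . . . . . . .
    . . . . . . . . .
    . . . . . X . . .
    . . . . X X X . .
    . . . . . . . . .
    . . . . . . . . .

Result: [[5,5],[4,6],[5,6],[6,6]]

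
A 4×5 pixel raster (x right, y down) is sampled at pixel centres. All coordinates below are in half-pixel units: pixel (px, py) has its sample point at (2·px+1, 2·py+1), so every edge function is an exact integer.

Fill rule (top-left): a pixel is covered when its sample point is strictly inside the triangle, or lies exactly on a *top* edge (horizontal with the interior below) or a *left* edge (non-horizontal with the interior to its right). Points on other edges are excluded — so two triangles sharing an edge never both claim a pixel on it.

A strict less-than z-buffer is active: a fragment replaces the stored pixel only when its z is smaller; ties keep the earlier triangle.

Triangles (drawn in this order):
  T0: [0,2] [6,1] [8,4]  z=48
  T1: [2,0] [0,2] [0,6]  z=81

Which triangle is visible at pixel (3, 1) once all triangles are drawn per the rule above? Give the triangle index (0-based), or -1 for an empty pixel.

T0:
  2·area = 20
  edge (0, 2)→(6, 1): d=(6,-1) top-left  bias=+0
  edge (6, 1)→(8, 4): d=(2,3) right/bottom  bias=-1
  edge (8, 4)→(0, 2): d=(-8,-2) top-left  bias=+0
    (2,1)@(5, 3): e=[11,7,2] → X
    (3,1)@(7, 3): e=[13,1,6] → X
    (2,2)@(5, 5): e=[23,11,-14] → .
    (3,2)@(7, 5): e=[25,5,-10] → .
  covered (2 px):
    . . . .
    . . X X
    . . . .
    . . . .
    . . . .
T1:
  2·area = 8  (B↔C swapped to make it positive)
  edge (2, 0)→(0, 6): d=(-2,6) right/bottom  bias=-1
  edge (0, 6)→(0, 2): d=(0,-4) top-left  bias=+0
  edge (0, 2)→(2, 0): d=(2,-2) top-left  bias=+0
    (0,0)@(1, 1): e=[4,4,0] → X  [on edge]
    (1,0)@(3, 1): e=[-8,12,4] → .
    (0,1)@(1, 3): e=[0,4,4] → .  [on edge]
  covered (1 px):
    X . . .
    . . . .
    . . . .
    . . . .
    . . . .

Z-buffer (winner per pixel, '.' = empty):
  1 . . .
  . . 0 0
  . . . .
  . . . .
  . . . .

Answer: 0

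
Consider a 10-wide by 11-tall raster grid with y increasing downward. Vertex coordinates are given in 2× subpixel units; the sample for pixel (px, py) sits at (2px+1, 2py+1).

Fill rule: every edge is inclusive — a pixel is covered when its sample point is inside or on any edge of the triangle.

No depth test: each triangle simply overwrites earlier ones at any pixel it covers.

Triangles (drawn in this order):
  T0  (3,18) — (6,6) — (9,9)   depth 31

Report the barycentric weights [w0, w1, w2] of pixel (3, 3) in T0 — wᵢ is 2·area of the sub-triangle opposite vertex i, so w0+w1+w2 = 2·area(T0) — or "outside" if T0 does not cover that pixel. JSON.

T0:
  2·area = 45
  edge (3, 18)→(6, 6): d=(3,-12) inclusive
  edge (6, 6)→(9, 9): d=(3,3) inclusive
  edge (9, 9)→(3, 18): d=(-6,9) inclusive
    (0,0)@(1, 1): e=[-75,0,120] → ·  [on edge]
    (1,1)@(3, 3): e=[-45,0,90] → ·  [on edge]
    (6,1)@(13, 3): e=[75,-30,0] → ·  [on edge]
    (2,2)@(5, 5): e=[-15,0,60] → ·  [on edge]
    (3,3)@(7, 7): e=[15,0,30] → █  [on edge]
    (4,3)@(9, 7): e=[39,-6,12] → ·
    (3,4)@(7, 9): e=[21,6,18] → █
    (4,4)@(9, 9): e=[45,0,0] → █  [on edge]
    (5,4)@(11, 9): e=[69,-6,-18] → ·
    (2,5)@(5, 11): e=[3,18,24] → █
    (4,5)@(9, 11): e=[51,6,-12] → ·
    (5,5)@(11, 11): e=[75,0,-30] → ·  [on edge]
    (6,6)@(13, 13): e=[105,0,-60] → ·  [on edge]
    (2,7)@(5, 15): e=[15,30,0] → █  [on edge]
    (7,7)@(15, 15): e=[135,0,-90] → ·  [on edge]
    (8,8)@(17, 17): e=[165,0,-120] → ·  [on edge]
    (9,9)@(19, 19): e=[195,0,-150] → ·  [on edge]
    (0,10)@(1, 21): e=[-15,60,0] → ·  [on edge]
  covered (7 px):
    · · · · · · · · · ·
    · · · · · · · · · ·
    · · · · · · · · · ·
    · · · █ · · · · · ·
    · · · █ █ · · · · ·
    · · █ █ · · · · · ·
    · · █ · · · · · · ·
    · · █ · · · · · · ·
    · · · · · · · · · ·
    · · · · · · · · · ·
    · · · · · · · · · ·

Answer: [0,30,15]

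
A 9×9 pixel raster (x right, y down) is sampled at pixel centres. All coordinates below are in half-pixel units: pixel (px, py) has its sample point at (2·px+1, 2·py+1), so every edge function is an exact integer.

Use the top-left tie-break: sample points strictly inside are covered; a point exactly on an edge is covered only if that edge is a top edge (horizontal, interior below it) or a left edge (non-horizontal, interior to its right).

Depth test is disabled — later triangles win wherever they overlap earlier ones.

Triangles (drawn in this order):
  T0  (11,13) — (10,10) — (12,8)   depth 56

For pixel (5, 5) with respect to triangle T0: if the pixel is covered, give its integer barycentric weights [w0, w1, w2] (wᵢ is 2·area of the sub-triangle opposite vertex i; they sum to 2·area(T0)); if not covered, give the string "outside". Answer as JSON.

T0:
  2·area = 8
  edge (11, 13)→(10, 10): d=(-1,-3) top-left  bias=+0
  edge (10, 10)→(12, 8): d=(2,-2) top-left  bias=+0
  edge (12, 8)→(11, 13): d=(-1,5) right/bottom  bias=-1
    (3,0)@(7, 1): e=[0,-24,32] → .  [on edge]
    (6,1)@(13, 3): e=[16,-8,0] → .  [on edge]
    (8,1)@(17, 3): e=[28,0,-20] → .  [on edge]
    (7,2)@(15, 5): e=[20,0,-12] → .  [on edge]
    (4,3)@(9, 7): e=[0,-8,16] → .  [on edge]
    (6,3)@(13, 7): e=[12,0,-4] → .  [on edge]
    (5,4)@(11, 9): e=[4,0,4] → X  [on edge]
    (6,4)@(13, 9): e=[10,4,-6] → .
    (4,5)@(9, 11): e=[-4,0,12] → .  [on edge]
    (5,5)@(11, 11): e=[2,4,2] → X
    (6,5)@(13, 11): e=[8,8,-8] → .
    (3,6)@(7, 13): e=[-12,0,20] → .  [on edge]
    (5,6)@(11, 13): e=[0,8,0] → .  [on edge]
    (2,7)@(5, 15): e=[-20,0,28] → .  [on edge]
    (1,8)@(3, 17): e=[-28,0,36] → .  [on edge]
  covered (2 px):
    . . . . . . . . .
    . . . . . . . . .
    . . . . . . . . .
    . . . . . . . . .
    . . . . . X . . .
    . . . . . X . . .
    . . . . . . . . .
    . . . . . . . . .
    . . . . . . . . .

Answer: [4,2,2]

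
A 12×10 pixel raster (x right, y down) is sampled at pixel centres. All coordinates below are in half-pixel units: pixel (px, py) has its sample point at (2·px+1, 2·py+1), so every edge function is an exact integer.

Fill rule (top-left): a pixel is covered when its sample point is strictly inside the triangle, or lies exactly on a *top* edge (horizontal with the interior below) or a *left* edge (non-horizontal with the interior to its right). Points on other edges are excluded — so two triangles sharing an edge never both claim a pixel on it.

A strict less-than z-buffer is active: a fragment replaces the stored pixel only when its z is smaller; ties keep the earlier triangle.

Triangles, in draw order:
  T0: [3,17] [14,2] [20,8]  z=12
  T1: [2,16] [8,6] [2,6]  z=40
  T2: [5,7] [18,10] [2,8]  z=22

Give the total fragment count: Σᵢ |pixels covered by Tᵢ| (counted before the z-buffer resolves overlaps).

T0:
  2·area = 156
  edge (3, 17)→(14, 2): d=(11,-15) top-left  bias=+0
  edge (14, 2)→(20, 8): d=(6,6) right/bottom  bias=-1
  edge (20, 8)→(3, 17): d=(-17,9) right/bottom  bias=-1
    (6,0)@(13, 1): e=[-26,0,182] → .  [on edge]
    (7,1)@(15, 3): e=[26,0,130] → .  [on edge]
    (6,2)@(13, 5): e=[18,24,114] → X
    (7,2)@(15, 5): e=[48,12,96] → X
    (8,2)@(17, 5): e=[78,0,78] → .  [on edge]
    (5,3)@(11, 7): e=[10,48,98] → X
    (8,3)@(17, 7): e=[100,12,44] → X
    (9,3)@(19, 7): e=[130,0,26] → .  [on edge]
    (4,4)@(9, 9): e=[2,72,82] → X
    (9,4)@(19, 9): e=[152,12,-8] → .
    (10,4)@(21, 9): e=[182,0,-26] → .  [on edge]
    (4,5)@(9, 11): e=[24,84,48] → X
    (11,5)@(23, 11): e=[234,0,-78] → .  [on edge]
    (1,8)@(3, 17): e=[0,156,0] → .  [on edge]
  covered (17 px):
    . . . . . . . . . . . .
    . . . . . . . . . . . .
    . . . . . . X X . . . .
    . . . . . X X X X . . .
    . . . . X X X X X . . .
    . . . . X X X . . . . .
    . . . X X . . . . . . .
    . . X . . . . . . . . .
    . . . . . . . . . . . .
    . . . . . . . . . . . .
T1:
  2·area = 60  (B↔C swapped to make it positive)
  edge (2, 16)→(2, 6): d=(0,-10) top-left  bias=+0
  edge (2, 6)→(8, 6): d=(6,0) top-left  bias=+0
  edge (8, 6)→(2, 16): d=(-6,10) right/bottom  bias=-1
    (5,0)@(11, 1): e=[90,-30,0] → .  [on edge]
    (1,3)@(3, 7): e=[10,6,44] → X
    (2,3)@(5, 7): e=[30,6,24] → X
    (3,3)@(7, 7): e=[50,6,4] → X
    (4,3)@(9, 7): e=[70,6,-16] → .
    (1,4)@(3, 9): e=[10,18,32] → X
    (3,4)@(7, 9): e=[50,18,-8] → .
    (1,5)@(3, 11): e=[10,30,20] → X
    (2,5)@(5, 11): e=[30,30,0] → .  [on edge]
    (1,6)@(3, 13): e=[10,42,8] → X
    (2,6)@(5, 13): e=[30,42,-12] → .
    (1,7)@(3, 15): e=[10,54,-4] → .
  covered (7 px):
    . . . . . . . . . . . .
    . . . . . . . . . . . .
    . . . . . . . . . . . .
    . X X X . . . . . . . .
    . X X . . . . . . . . .
    . X . . . . . . . . . .
    . X . . . . . . . . . .
    . . . . . . . . . . . .
    . . . . . . . . . . . .
    . . . . . . . . . . . .
T2:
  2·area = 22
  edge (5, 7)→(18, 10): d=(13,3) right/bottom  bias=-1
  edge (18, 10)→(2, 8): d=(-16,-2) top-left  bias=+0
  edge (2, 8)→(5, 7): d=(3,-1) top-left  bias=+0
    (11,0)@(23, 1): e=[-132,154,0] → .  [on edge]
    (8,1)@(17, 3): e=[-88,110,0] → .  [on edge]
    (5,2)@(11, 5): e=[-44,66,0] → .  [on edge]
    (2,3)@(5, 7): e=[0,22,0] → .  [on edge]
    (5,4)@(11, 9): e=[8,2,12] → X
    (6,4)@(13, 9): e=[2,6,14] → X
    (7,4)@(15, 9): e=[-4,10,16] → .
    (5,5)@(11, 11): e=[34,-30,18] → .
    (6,5)@(13, 11): e=[28,-26,20] → .
  covered (2 px):
    . . . . . . . . . . . .
    . . . . . . . . . . . .
    . . . . . . . . . . . .
    . . . . . . . . . . . .
    . . . . . X X . . . . .
    . . . . . . . . . . . .
    . . . . . . . . . . . .
    . . . . . . . . . . . .
    . . . . . . . . . . . .
    . . . . . . . . . . . .

Result: 26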